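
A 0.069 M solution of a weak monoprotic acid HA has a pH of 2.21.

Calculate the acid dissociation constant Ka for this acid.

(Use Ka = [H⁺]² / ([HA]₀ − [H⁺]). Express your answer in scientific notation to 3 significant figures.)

[H⁺] = 10^(−pH) = 10^(−2.21) = 6.166e-03 M. For HA ⇌ H⁺ + A⁻, Ka = [H⁺][A⁻]/[HA] = [H⁺]² / ([HA]₀ − [H⁺]) = (6.166e-03)² / (0.069 − 6.166e-03) = 6.05e-04.

K_a = 6.05e-04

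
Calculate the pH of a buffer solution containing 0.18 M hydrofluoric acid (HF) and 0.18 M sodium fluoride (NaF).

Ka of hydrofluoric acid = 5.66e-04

pKa = -log(5.66e-04) = 3.25. pH = pKa + log([A⁻]/[HA]) = 3.25 + log(0.18/0.18)

pH = 3.25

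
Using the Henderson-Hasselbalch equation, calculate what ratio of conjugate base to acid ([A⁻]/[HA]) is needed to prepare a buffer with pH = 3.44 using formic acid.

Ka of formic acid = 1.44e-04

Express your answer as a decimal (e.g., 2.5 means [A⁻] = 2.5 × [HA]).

pKa = -log(1.44e-04) = 3.8416. pH = pKa + log([A⁻]/[HA]), so log([A⁻]/[HA]) = pH − pKa = 3.44 − 3.8416 = -0.4016. [A⁻]/[HA] = 10^(-0.4016) = 0.397

[A⁻]/[HA] = 0.397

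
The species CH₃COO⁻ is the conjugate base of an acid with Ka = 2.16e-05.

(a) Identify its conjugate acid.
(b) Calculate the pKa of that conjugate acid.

(a) The conjugate acid is formed by adding one H⁺ to CH₃COO⁻, giving CH₃COOH. (b) pKa = -log(Ka) = -log(2.16e-05) = 4.67.

Conjugate acid: CH₃COOH; pK_a = 4.67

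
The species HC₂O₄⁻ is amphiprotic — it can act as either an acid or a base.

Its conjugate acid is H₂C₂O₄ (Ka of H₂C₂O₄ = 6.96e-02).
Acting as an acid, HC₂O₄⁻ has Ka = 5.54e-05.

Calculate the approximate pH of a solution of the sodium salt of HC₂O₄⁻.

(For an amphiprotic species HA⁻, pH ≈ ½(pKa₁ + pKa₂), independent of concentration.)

pKa₁ = -log(6.96e-02) = 1.16; pKa₂ = -log(5.54e-05) = 4.26. For an amphiprotic species, pH ≈ ½(pKa₁ + pKa₂) = ½(1.16 + 4.26) = 2.71.

pH = 2.71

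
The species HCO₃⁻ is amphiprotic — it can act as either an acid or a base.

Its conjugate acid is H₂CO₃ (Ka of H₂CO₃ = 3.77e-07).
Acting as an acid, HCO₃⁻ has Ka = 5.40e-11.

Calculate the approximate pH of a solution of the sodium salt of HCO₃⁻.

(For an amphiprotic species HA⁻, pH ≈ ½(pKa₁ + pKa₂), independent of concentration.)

pKa₁ = -log(3.77e-07) = 6.42; pKa₂ = -log(5.40e-11) = 10.27. For an amphiprotic species, pH ≈ ½(pKa₁ + pKa₂) = ½(6.42 + 10.27) = 8.35.

pH = 8.35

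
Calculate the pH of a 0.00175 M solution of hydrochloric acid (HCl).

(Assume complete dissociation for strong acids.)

[H⁺] = 0.00175 M for strong acid. pH = -log[H⁺] = -log(0.00175)

pH = 2.76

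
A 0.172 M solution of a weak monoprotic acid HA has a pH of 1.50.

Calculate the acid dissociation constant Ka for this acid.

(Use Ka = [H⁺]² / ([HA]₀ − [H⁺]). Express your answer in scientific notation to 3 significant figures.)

[H⁺] = 10^(−pH) = 10^(−1.50) = 3.162e-02 M. For HA ⇌ H⁺ + A⁻, Ka = [H⁺][A⁻]/[HA] = [H⁺]² / ([HA]₀ − [H⁺]) = (3.162e-02)² / (0.172 − 3.162e-02) = 7.12e-03.

K_a = 7.12e-03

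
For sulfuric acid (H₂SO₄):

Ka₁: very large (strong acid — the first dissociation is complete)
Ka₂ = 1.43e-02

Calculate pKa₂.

pKa₂ = -log(Ka₂) = -log(1.43e-02) = 1.84.

pK_{a2} = 1.84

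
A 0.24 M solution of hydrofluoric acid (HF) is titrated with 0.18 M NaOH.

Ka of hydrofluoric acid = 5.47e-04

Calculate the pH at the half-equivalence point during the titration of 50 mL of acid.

At half-equivalence [HA] = [A⁻], so Henderson-Hasselbalch gives pH = pKa = -log(5.47e-04) = 3.26.

pH = pKa = 3.26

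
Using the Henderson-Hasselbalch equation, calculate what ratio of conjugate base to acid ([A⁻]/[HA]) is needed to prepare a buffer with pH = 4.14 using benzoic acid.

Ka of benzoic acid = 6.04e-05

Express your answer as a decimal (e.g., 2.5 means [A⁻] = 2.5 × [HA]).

pKa = -log(6.04e-05) = 4.2190. pH = pKa + log([A⁻]/[HA]), so log([A⁻]/[HA]) = pH − pKa = 4.14 − 4.2190 = -0.0790. [A⁻]/[HA] = 10^(-0.0790) = 0.834

[A⁻]/[HA] = 0.834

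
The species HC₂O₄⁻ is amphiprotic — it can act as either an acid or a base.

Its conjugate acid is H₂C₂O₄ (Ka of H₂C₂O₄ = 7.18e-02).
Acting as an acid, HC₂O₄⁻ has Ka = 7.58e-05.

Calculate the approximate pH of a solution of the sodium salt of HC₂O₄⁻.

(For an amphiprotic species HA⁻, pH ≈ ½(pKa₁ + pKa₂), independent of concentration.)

pKa₁ = -log(7.18e-02) = 1.14; pKa₂ = -log(7.58e-05) = 4.12. For an amphiprotic species, pH ≈ ½(pKa₁ + pKa₂) = ½(1.14 + 4.12) = 2.63.

pH = 2.63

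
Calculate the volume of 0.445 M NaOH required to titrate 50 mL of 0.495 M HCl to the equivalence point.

At equivalence: moles acid = moles base. moles HCl = 0.495 × 50/1000 = 0.02475 mol. V_base = moles / 0.445 × 1000 = 55.6 mL.

V_{base} = 55.6 mL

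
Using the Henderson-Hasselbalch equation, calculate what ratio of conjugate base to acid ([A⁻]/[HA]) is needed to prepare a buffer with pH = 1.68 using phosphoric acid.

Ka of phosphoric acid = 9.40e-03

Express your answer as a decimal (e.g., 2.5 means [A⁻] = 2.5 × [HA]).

pKa = -log(9.40e-03) = 2.0269. pH = pKa + log([A⁻]/[HA]), so log([A⁻]/[HA]) = pH − pKa = 1.68 − 2.0269 = -0.3469. [A⁻]/[HA] = 10^(-0.3469) = 0.450

[A⁻]/[HA] = 0.450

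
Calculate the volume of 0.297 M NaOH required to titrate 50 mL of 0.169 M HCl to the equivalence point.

At equivalence: moles acid = moles base. moles HCl = 0.169 × 50/1000 = 0.00845 mol. V_base = moles / 0.297 × 1000 = 28.5 mL.

V_{base} = 28.5 mL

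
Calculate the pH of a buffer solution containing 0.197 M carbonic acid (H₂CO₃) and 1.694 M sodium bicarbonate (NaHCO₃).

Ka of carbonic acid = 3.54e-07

pKa = -log(3.54e-07) = 6.45. pH = pKa + log([A⁻]/[HA]) = 6.45 + log(1.694/0.197)

pH = 7.39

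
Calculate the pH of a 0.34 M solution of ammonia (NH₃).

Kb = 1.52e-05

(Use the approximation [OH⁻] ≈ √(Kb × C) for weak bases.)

[OH⁻] = √(Kb × C) = √(1.52e-05 × 0.34) = 2.2733e-03. pOH = 2.64, pH = 14 - pOH

pH = 11.36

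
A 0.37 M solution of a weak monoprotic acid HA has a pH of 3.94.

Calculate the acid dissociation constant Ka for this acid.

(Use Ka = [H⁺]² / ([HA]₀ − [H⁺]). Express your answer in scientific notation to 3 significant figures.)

[H⁺] = 10^(−pH) = 10^(−3.94) = 1.148e-04 M. For HA ⇌ H⁺ + A⁻, Ka = [H⁺][A⁻]/[HA] = [H⁺]² / ([HA]₀ − [H⁺]) = (1.148e-04)² / (0.37 − 1.148e-04) = 3.56e-08.

K_a = 3.56e-08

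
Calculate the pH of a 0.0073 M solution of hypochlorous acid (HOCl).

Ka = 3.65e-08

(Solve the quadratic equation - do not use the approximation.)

x² + Ka×x - Ka×C = 0. Using quadratic formula: [H⁺] = 1.6305e-05

pH = 4.79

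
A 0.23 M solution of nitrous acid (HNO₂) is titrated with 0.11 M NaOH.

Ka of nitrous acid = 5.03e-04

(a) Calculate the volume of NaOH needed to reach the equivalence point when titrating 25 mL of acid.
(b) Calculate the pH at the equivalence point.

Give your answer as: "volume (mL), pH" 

moles acid = 0.23 × 25/1000 = 0.00575 mol; V_base = moles/0.11 × 1000 = 52.3 mL. At equivalence only the conjugate base is present: [A⁻] = 0.00575/0.077 = 7.4412e-02 M. Kb = Kw/Ka = 1.99e-11; [OH⁻] = √(Kb × [A⁻]) = 1.2163e-06; pOH = 5.91; pH = 14 - pOH = 8.09.

V = 52.3 mL, pH = 8.09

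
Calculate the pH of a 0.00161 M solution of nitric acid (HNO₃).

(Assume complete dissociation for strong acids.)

[H⁺] = 0.00161 M for strong acid. pH = -log[H⁺] = -log(0.00161)

pH = 2.79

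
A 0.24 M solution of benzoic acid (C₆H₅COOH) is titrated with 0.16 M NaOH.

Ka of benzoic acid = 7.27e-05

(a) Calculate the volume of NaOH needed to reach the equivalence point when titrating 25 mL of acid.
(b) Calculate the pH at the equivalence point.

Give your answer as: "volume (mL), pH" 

moles acid = 0.24 × 25/1000 = 0.006 mol; V_base = moles/0.16 × 1000 = 37.5 mL. At equivalence only the conjugate base is present: [A⁻] = 0.006/0.062 = 9.6000e-02 M. Kb = Kw/Ka = 1.38e-10; [OH⁻] = √(Kb × [A⁻]) = 3.6339e-06; pOH = 5.44; pH = 14 - pOH = 8.56.

V = 37.5 mL, pH = 8.56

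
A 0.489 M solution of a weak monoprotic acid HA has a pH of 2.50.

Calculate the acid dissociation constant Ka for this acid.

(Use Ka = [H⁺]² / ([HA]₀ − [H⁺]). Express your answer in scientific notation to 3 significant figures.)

[H⁺] = 10^(−pH) = 10^(−2.50) = 3.162e-03 M. For HA ⇌ H⁺ + A⁻, Ka = [H⁺][A⁻]/[HA] = [H⁺]² / ([HA]₀ − [H⁺]) = (3.162e-03)² / (0.489 − 3.162e-03) = 2.06e-05.

K_a = 2.06e-05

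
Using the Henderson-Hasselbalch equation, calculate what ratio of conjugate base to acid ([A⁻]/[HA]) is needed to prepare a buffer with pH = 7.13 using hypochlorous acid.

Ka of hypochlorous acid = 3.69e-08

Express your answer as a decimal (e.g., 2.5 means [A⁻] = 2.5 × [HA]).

pKa = -log(3.69e-08) = 7.4330. pH = pKa + log([A⁻]/[HA]), so log([A⁻]/[HA]) = pH − pKa = 7.13 − 7.4330 = -0.3030. [A⁻]/[HA] = 10^(-0.3030) = 0.498

[A⁻]/[HA] = 0.498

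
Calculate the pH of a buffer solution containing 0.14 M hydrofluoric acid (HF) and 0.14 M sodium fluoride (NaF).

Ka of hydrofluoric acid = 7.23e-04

pKa = -log(7.23e-04) = 3.14. pH = pKa + log([A⁻]/[HA]) = 3.14 + log(0.14/0.14)

pH = 3.14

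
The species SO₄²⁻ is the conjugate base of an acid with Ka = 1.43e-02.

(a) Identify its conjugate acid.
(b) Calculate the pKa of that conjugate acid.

(a) The conjugate acid is formed by adding one H⁺ to SO₄²⁻, giving HSO₄⁻. (b) pKa = -log(Ka) = -log(1.43e-02) = 1.84.

Conjugate acid: HSO₄⁻; pK_a = 1.84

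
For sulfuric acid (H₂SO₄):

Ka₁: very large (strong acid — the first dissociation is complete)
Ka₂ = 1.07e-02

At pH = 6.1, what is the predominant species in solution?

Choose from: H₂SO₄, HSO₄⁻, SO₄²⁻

The first dissociation is complete, so H₂SO₄ itself is never the predominant species in water; pKa₂ = -log(1.07e-02) = 1.97. For a polyprotic acid the predominant species crosses at each pKa: below pKa_n the protonated form dominates, above it the deprotonated form does. At pH = 6.1, the predominant species is SO₄²⁻.

SO₄²⁻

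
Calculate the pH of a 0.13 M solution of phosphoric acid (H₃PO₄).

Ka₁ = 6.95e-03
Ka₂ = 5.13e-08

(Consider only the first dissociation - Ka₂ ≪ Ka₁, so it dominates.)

First dissociation dominates. From Ka₁ = [H⁺][HA⁻]/[H₂A], x² + Ka₁·x − Ka₁·C = 0 with C = 0.13 M and Ka₁ = 6.95e-03. Solving: [H⁺] = (−Ka₁ + √(Ka₁² + 4·Ka₁·C)) / 2 = 2.6783e-02 M. pH = -log(2.6783e-02) = 1.57.

pH = 1.57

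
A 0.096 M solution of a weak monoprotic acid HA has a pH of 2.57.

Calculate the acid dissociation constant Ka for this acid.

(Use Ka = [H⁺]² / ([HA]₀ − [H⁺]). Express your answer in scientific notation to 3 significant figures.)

[H⁺] = 10^(−pH) = 10^(−2.57) = 2.692e-03 M. For HA ⇌ H⁺ + A⁻, Ka = [H⁺][A⁻]/[HA] = [H⁺]² / ([HA]₀ − [H⁺]) = (2.692e-03)² / (0.096 − 2.692e-03) = 7.76e-05.

K_a = 7.76e-05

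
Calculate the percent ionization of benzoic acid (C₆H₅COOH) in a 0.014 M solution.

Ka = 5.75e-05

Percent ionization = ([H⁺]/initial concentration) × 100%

Using Ka equilibrium: x² + Ka×x - Ka×C = 0. Solving: [H⁺] = 8.6893e-04. Percent = (8.6893e-04/0.014) × 100

Percent ionization = 6.21%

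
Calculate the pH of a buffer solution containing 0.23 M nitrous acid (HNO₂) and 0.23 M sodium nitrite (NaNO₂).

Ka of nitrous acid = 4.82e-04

pKa = -log(4.82e-04) = 3.32. pH = pKa + log([A⁻]/[HA]) = 3.32 + log(0.23/0.23)

pH = 3.32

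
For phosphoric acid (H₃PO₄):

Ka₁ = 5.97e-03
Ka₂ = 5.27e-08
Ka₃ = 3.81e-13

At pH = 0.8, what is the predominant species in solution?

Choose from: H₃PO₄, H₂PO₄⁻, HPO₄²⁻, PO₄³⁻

pKa₁ = 2.22, pKa₂ = 7.28, pKa₃ = 12.42. For a polyprotic acid the predominant species crosses at each pKa: below pKa_n the protonated form dominates, above it the deprotonated form does. At pH = 0.8, the predominant species is H₃PO₄.

H₃PO₄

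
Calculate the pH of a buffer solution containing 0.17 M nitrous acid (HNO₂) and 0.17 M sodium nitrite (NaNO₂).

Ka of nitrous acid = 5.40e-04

pKa = -log(5.40e-04) = 3.27. pH = pKa + log([A⁻]/[HA]) = 3.27 + log(0.17/0.17)

pH = 3.27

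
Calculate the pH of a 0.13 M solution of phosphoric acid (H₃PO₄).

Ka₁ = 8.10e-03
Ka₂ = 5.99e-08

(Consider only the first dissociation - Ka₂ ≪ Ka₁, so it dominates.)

First dissociation dominates. From Ka₁ = [H⁺][HA⁻]/[H₂A], x² + Ka₁·x − Ka₁·C = 0 with C = 0.13 M and Ka₁ = 8.10e-03. Solving: [H⁺] = (−Ka₁ + √(Ka₁² + 4·Ka₁·C)) / 2 = 2.8652e-02 M. pH = -log(2.8652e-02) = 1.54.

pH = 1.54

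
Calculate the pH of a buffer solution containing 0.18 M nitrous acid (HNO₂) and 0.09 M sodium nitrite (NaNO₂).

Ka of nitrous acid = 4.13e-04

pKa = -log(4.13e-04) = 3.38. pH = pKa + log([A⁻]/[HA]) = 3.38 + log(0.09/0.18)

pH = 3.08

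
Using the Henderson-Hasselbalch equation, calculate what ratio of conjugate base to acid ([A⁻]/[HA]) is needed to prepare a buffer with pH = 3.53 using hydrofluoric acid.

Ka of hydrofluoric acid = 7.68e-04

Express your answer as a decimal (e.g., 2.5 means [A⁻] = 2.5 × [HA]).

pKa = -log(7.68e-04) = 3.1146. pH = pKa + log([A⁻]/[HA]), so log([A⁻]/[HA]) = pH − pKa = 3.53 − 3.1146 = 0.4154. [A⁻]/[HA] = 10^(0.4154) = 2.60

[A⁻]/[HA] = 2.60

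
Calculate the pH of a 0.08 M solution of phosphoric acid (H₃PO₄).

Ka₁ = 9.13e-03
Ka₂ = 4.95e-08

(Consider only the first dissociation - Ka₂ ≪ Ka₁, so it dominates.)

First dissociation dominates. From Ka₁ = [H⁺][HA⁻]/[H₂A], x² + Ka₁·x − Ka₁·C = 0 with C = 0.08 M and Ka₁ = 9.13e-03. Solving: [H⁺] = (−Ka₁ + √(Ka₁² + 4·Ka₁·C)) / 2 = 2.2844e-02 M. pH = -log(2.2844e-02) = 1.64.

pH = 1.64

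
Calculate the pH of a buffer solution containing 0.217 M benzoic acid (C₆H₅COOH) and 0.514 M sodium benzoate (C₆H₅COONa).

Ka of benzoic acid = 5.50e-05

pKa = -log(5.50e-05) = 4.26. pH = pKa + log([A⁻]/[HA]) = 4.26 + log(0.514/0.217)

pH = 4.63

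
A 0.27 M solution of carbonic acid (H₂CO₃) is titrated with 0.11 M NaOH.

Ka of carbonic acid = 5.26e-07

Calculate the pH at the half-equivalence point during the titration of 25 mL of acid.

At half-equivalence [HA] = [A⁻], so Henderson-Hasselbalch gives pH = pKa = -log(5.26e-07) = 6.28.

pH = pKa = 6.28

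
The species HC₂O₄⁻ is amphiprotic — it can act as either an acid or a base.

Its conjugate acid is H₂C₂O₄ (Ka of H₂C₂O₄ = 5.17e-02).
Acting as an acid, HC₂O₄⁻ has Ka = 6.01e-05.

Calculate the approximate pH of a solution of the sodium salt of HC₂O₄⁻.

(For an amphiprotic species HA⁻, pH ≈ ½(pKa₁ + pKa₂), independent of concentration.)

pKa₁ = -log(5.17e-02) = 1.29; pKa₂ = -log(6.01e-05) = 4.22. For an amphiprotic species, pH ≈ ½(pKa₁ + pKa₂) = ½(1.29 + 4.22) = 2.75.

pH = 2.75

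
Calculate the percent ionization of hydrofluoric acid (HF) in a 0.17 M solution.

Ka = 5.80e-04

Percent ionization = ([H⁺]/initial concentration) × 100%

Using Ka equilibrium: x² + Ka×x - Ka×C = 0. Solving: [H⁺] = 9.6440e-03. Percent = (9.6440e-03/0.17) × 100

Percent ionization = 5.67%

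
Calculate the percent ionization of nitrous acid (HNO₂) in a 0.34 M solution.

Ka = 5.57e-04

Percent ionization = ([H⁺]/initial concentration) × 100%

Using Ka equilibrium: x² + Ka×x - Ka×C = 0. Solving: [H⁺] = 1.3486e-02. Percent = (1.3486e-02/0.34) × 100

Percent ionization = 3.97%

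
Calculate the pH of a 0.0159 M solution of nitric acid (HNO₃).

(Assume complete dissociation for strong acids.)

[H⁺] = 0.0159 M for strong acid. pH = -log[H⁺] = -log(0.0159)

pH = 1.80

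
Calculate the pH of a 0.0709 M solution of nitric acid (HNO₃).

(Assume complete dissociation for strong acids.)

[H⁺] = 0.0709 M for strong acid. pH = -log[H⁺] = -log(0.0709)

pH = 1.15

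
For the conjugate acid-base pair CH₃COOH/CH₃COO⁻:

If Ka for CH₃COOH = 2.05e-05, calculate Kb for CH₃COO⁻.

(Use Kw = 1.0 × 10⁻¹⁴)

For a conjugate pair Ka × Kb = Kw, so Kb = Kw/Ka = 1.0 × 10⁻¹⁴ / 2.05e-05 = 4.88e-10.

K_b = 4.88e-10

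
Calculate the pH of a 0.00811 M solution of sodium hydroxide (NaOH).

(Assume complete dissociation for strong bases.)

[OH⁻] = 0.00811 M for strong base. pOH = -log[OH⁻] = 2.09, pH = 14 - pOH

pH = 11.91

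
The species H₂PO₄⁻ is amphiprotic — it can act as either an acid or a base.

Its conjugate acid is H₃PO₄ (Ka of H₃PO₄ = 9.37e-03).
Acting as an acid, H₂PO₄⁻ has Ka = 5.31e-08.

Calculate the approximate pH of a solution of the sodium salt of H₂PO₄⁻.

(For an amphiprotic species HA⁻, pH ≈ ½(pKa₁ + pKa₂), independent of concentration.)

pKa₁ = -log(9.37e-03) = 2.03; pKa₂ = -log(5.31e-08) = 7.27. For an amphiprotic species, pH ≈ ½(pKa₁ + pKa₂) = ½(2.03 + 7.27) = 4.65.

pH = 4.65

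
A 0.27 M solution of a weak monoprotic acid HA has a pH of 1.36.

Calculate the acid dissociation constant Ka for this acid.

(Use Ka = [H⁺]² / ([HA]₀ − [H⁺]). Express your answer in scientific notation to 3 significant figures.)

[H⁺] = 10^(−pH) = 10^(−1.36) = 4.365e-02 M. For HA ⇌ H⁺ + A⁻, Ka = [H⁺][A⁻]/[HA] = [H⁺]² / ([HA]₀ − [H⁺]) = (4.365e-02)² / (0.27 − 4.365e-02) = 8.42e-03.

K_a = 8.42e-03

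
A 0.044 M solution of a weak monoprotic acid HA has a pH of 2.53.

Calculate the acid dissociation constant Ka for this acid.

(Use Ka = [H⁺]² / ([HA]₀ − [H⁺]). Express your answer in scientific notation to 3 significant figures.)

[H⁺] = 10^(−pH) = 10^(−2.53) = 2.951e-03 M. For HA ⇌ H⁺ + A⁻, Ka = [H⁺][A⁻]/[HA] = [H⁺]² / ([HA]₀ − [H⁺]) = (2.951e-03)² / (0.044 − 2.951e-03) = 2.12e-04.

K_a = 2.12e-04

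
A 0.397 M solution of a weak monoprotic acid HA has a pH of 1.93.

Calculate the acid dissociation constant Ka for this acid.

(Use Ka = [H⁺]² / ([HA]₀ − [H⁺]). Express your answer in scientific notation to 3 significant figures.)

[H⁺] = 10^(−pH) = 10^(−1.93) = 1.175e-02 M. For HA ⇌ H⁺ + A⁻, Ka = [H⁺][A⁻]/[HA] = [H⁺]² / ([HA]₀ − [H⁺]) = (1.175e-02)² / (0.397 − 1.175e-02) = 3.58e-04.

K_a = 3.58e-04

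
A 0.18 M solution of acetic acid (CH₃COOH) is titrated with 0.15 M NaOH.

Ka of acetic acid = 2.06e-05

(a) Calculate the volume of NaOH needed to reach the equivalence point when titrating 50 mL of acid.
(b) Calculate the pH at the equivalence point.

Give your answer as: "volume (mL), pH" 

moles acid = 0.18 × 50/1000 = 0.009 mol; V_base = moles/0.15 × 1000 = 60.0 mL. At equivalence only the conjugate base is present: [A⁻] = 0.009/0.110 = 8.1818e-02 M. Kb = Kw/Ka = 4.85e-10; [OH⁻] = √(Kb × [A⁻]) = 6.3022e-06; pOH = 5.20; pH = 14 - pOH = 8.80.

V = 60.0 mL, pH = 8.80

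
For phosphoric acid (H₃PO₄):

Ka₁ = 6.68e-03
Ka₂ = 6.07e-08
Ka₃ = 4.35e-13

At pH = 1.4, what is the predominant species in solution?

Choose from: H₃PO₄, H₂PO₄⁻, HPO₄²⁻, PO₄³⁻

pKa₁ = 2.18, pKa₂ = 7.22, pKa₃ = 12.36. For a polyprotic acid the predominant species crosses at each pKa: below pKa_n the protonated form dominates, above it the deprotonated form does. At pH = 1.4, the predominant species is H₃PO₄.

H₃PO₄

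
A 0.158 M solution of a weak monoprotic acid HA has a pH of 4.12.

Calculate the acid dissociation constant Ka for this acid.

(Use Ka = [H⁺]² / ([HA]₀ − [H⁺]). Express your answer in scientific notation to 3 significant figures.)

[H⁺] = 10^(−pH) = 10^(−4.12) = 7.586e-05 M. For HA ⇌ H⁺ + A⁻, Ka = [H⁺][A⁻]/[HA] = [H⁺]² / ([HA]₀ − [H⁺]) = (7.586e-05)² / (0.158 − 7.586e-05) = 3.64e-08.

K_a = 3.64e-08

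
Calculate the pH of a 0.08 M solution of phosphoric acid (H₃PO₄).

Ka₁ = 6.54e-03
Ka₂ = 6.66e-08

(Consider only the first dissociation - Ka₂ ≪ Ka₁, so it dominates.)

First dissociation dominates. From Ka₁ = [H⁺][HA⁻]/[H₂A], x² + Ka₁·x − Ka₁·C = 0 with C = 0.08 M and Ka₁ = 6.54e-03. Solving: [H⁺] = (−Ka₁ + √(Ka₁² + 4·Ka₁·C)) / 2 = 1.9836e-02 M. pH = -log(1.9836e-02) = 1.70.

pH = 1.70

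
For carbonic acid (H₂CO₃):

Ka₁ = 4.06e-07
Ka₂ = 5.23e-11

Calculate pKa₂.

pKa₂ = -log(Ka₂) = -log(5.23e-11) = 10.28.

pK_{a2} = 10.28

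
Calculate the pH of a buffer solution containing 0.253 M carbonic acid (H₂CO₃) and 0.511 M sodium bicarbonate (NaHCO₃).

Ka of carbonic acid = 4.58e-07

pKa = -log(4.58e-07) = 6.34. pH = pKa + log([A⁻]/[HA]) = 6.34 + log(0.511/0.253)

pH = 6.64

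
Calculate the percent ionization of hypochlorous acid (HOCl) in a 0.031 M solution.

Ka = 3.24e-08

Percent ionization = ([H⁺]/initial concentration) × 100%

Using Ka equilibrium: x² + Ka×x - Ka×C = 0. Solving: [H⁺] = 3.1676e-05. Percent = (3.1676e-05/0.031) × 100

Percent ionization = 0.102%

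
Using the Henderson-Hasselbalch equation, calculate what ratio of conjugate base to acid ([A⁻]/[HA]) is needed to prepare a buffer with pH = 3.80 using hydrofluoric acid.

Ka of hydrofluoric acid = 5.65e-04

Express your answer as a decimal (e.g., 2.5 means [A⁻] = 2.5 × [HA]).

pKa = -log(5.65e-04) = 3.2480. pH = pKa + log([A⁻]/[HA]), so log([A⁻]/[HA]) = pH − pKa = 3.80 − 3.2480 = 0.5520. [A⁻]/[HA] = 10^(0.5520) = 3.56

[A⁻]/[HA] = 3.56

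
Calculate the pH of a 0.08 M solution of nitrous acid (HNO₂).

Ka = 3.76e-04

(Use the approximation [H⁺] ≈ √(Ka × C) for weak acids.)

[H⁺] = √(Ka × C) = √(3.76e-04 × 0.08) = 5.4845e-03. pH = -log(5.4845e-03)

pH = 2.26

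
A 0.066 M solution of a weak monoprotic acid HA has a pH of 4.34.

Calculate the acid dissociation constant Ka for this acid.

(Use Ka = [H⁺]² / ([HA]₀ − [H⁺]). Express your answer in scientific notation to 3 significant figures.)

[H⁺] = 10^(−pH) = 10^(−4.34) = 4.571e-05 M. For HA ⇌ H⁺ + A⁻, Ka = [H⁺][A⁻]/[HA] = [H⁺]² / ([HA]₀ − [H⁺]) = (4.571e-05)² / (0.066 − 4.571e-05) = 3.17e-08.

K_a = 3.17e-08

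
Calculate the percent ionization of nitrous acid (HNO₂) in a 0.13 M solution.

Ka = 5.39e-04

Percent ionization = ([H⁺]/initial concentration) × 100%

Using Ka equilibrium: x² + Ka×x - Ka×C = 0. Solving: [H⁺] = 8.1056e-03. Percent = (8.1056e-03/0.13) × 100

Percent ionization = 6.24%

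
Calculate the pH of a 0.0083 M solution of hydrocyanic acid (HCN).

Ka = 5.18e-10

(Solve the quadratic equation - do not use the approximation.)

x² + Ka×x - Ka×C = 0. Using quadratic formula: [H⁺] = 2.0732e-06

pH = 5.68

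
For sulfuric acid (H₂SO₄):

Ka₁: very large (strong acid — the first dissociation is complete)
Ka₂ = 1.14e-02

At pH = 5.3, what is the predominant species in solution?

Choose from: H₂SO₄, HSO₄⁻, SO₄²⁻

The first dissociation is complete, so H₂SO₄ itself is never the predominant species in water; pKa₂ = -log(1.14e-02) = 1.94. For a polyprotic acid the predominant species crosses at each pKa: below pKa_n the protonated form dominates, above it the deprotonated form does. At pH = 5.3, the predominant species is SO₄²⁻.

SO₄²⁻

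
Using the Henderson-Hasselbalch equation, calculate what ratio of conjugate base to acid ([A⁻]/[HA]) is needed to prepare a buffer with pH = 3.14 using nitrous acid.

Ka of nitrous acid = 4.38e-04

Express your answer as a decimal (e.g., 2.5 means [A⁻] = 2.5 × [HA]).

pKa = -log(4.38e-04) = 3.3585. pH = pKa + log([A⁻]/[HA]), so log([A⁻]/[HA]) = pH − pKa = 3.14 − 3.3585 = -0.2185. [A⁻]/[HA] = 10^(-0.2185) = 0.605

[A⁻]/[HA] = 0.605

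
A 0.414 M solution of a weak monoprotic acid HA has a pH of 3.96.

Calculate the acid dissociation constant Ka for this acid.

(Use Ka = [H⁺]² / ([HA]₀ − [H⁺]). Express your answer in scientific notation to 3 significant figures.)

[H⁺] = 10^(−pH) = 10^(−3.96) = 1.096e-04 M. For HA ⇌ H⁺ + A⁻, Ka = [H⁺][A⁻]/[HA] = [H⁺]² / ([HA]₀ − [H⁺]) = (1.096e-04)² / (0.414 − 1.096e-04) = 2.90e-08.

K_a = 2.90e-08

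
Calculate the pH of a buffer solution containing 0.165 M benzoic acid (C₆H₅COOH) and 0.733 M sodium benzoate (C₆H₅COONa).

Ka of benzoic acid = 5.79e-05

pKa = -log(5.79e-05) = 4.24. pH = pKa + log([A⁻]/[HA]) = 4.24 + log(0.733/0.165)

pH = 4.88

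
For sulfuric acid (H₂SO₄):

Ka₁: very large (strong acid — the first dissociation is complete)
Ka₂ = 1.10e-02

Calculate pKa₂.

pKa₂ = -log(Ka₂) = -log(1.10e-02) = 1.96.

pK_{a2} = 1.96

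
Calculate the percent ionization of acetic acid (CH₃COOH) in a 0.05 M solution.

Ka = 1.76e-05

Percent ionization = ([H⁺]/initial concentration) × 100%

Using Ka equilibrium: x² + Ka×x - Ka×C = 0. Solving: [H⁺] = 9.2932e-04. Percent = (9.2932e-04/0.05) × 100

Percent ionization = 1.86%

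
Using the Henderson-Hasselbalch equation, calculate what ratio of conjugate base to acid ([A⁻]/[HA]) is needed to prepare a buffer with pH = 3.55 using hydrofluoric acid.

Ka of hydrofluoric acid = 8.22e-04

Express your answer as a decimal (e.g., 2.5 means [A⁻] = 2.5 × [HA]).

pKa = -log(8.22e-04) = 3.0851. pH = pKa + log([A⁻]/[HA]), so log([A⁻]/[HA]) = pH − pKa = 3.55 − 3.0851 = 0.4649. [A⁻]/[HA] = 10^(0.4649) = 2.92

[A⁻]/[HA] = 2.92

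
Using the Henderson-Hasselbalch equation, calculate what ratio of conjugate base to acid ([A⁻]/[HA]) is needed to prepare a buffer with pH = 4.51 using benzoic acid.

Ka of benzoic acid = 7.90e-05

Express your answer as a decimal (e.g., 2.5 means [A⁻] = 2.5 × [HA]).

pKa = -log(7.90e-05) = 4.1024. pH = pKa + log([A⁻]/[HA]), so log([A⁻]/[HA]) = pH − pKa = 4.51 − 4.1024 = 0.4076. [A⁻]/[HA] = 10^(0.4076) = 2.56

[A⁻]/[HA] = 2.56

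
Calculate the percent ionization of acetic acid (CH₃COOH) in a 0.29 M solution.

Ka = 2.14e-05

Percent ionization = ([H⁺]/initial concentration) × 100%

Using Ka equilibrium: x² + Ka×x - Ka×C = 0. Solving: [H⁺] = 2.4805e-03. Percent = (2.4805e-03/0.29) × 100

Percent ionization = 0.855%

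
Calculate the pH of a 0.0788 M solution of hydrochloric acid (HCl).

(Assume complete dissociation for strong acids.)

[H⁺] = 0.0788 M for strong acid. pH = -log[H⁺] = -log(0.0788)

pH = 1.10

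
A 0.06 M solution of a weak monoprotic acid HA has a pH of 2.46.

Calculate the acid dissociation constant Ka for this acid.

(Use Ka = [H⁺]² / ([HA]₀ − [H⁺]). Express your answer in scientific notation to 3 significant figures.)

[H⁺] = 10^(−pH) = 10^(−2.46) = 3.467e-03 M. For HA ⇌ H⁺ + A⁻, Ka = [H⁺][A⁻]/[HA] = [H⁺]² / ([HA]₀ − [H⁺]) = (3.467e-03)² / (0.06 − 3.467e-03) = 2.13e-04.

K_a = 2.13e-04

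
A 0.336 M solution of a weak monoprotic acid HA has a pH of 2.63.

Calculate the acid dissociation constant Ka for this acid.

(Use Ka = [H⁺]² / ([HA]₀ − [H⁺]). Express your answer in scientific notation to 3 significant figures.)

[H⁺] = 10^(−pH) = 10^(−2.63) = 2.344e-03 M. For HA ⇌ H⁺ + A⁻, Ka = [H⁺][A⁻]/[HA] = [H⁺]² / ([HA]₀ − [H⁺]) = (2.344e-03)² / (0.336 − 2.344e-03) = 1.65e-05.

K_a = 1.65e-05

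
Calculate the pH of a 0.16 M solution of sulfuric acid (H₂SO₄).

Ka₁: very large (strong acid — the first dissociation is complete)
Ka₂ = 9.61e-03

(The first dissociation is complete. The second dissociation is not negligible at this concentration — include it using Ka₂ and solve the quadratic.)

First dissociation is complete: [H⁺]₀ = [HSO₄⁻]₀ = C = 0.16 M. Second dissociation HSO₄⁻ ⇌ H⁺ + SO₄²⁻: let x = [SO₄²⁻]. Ka₂ = (C + x)·x / (C − x) = 9.61e-03 → x² + (C + Ka₂)·x − Ka₂·C = 0 → x² + 0.16961·x − 1.538e-03 = 0. x = (−0.16961 + √(0.16961² + 4 × 1.538e-03)) / 2 = 8.6267e-03 M. [H⁺] = C + x = 0.16 + 8.6267e-03 = 1.6863e-01 M. pH = -log(1.6863e-01) = 0.77.

pH = 0.77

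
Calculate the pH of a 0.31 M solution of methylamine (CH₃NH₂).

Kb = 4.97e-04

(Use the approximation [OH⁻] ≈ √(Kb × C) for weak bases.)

[OH⁻] = √(Kb × C) = √(4.97e-04 × 0.31) = 1.2412e-02. pOH = 1.91, pH = 14 - pOH

pH = 12.09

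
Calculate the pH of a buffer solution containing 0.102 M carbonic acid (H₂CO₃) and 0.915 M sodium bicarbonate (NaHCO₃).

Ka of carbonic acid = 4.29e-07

pKa = -log(4.29e-07) = 6.37. pH = pKa + log([A⁻]/[HA]) = 6.37 + log(0.915/0.102)

pH = 7.32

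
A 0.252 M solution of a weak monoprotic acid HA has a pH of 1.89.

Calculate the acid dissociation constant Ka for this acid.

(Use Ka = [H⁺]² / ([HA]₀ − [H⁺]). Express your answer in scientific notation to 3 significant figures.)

[H⁺] = 10^(−pH) = 10^(−1.89) = 1.288e-02 M. For HA ⇌ H⁺ + A⁻, Ka = [H⁺][A⁻]/[HA] = [H⁺]² / ([HA]₀ − [H⁺]) = (1.288e-02)² / (0.252 − 1.288e-02) = 6.94e-04.

K_a = 6.94e-04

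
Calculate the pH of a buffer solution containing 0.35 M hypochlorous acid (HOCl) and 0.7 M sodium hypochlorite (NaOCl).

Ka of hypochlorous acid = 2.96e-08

pKa = -log(2.96e-08) = 7.53. pH = pKa + log([A⁻]/[HA]) = 7.53 + log(0.7/0.35)

pH = 7.83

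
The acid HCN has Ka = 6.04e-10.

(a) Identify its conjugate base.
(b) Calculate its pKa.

(a) The conjugate base is formed by removing one H⁺ from HCN, giving CN⁻. (b) pKa = -log(Ka) = -log(6.04e-10) = 9.22.

Conjugate base: CN⁻; pK_a = 9.22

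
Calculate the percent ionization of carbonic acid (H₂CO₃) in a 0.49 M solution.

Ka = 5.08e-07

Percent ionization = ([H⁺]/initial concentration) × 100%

Using Ka equilibrium: x² + Ka×x - Ka×C = 0. Solving: [H⁺] = 4.9866e-04. Percent = (4.9866e-04/0.49) × 100

Percent ionization = 0.102%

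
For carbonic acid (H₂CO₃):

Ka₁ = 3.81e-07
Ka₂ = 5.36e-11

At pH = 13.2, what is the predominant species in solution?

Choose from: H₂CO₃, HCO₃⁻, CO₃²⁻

pKa₁ = 6.42, pKa₂ = 10.27. For a polyprotic acid the predominant species crosses at each pKa: below pKa_n the protonated form dominates, above it the deprotonated form does. At pH = 13.2, the predominant species is CO₃²⁻.

CO₃²⁻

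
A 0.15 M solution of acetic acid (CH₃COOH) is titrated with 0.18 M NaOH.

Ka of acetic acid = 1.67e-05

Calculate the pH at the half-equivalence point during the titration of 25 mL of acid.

At half-equivalence [HA] = [A⁻], so Henderson-Hasselbalch gives pH = pKa = -log(1.67e-05) = 4.78.

pH = pKa = 4.78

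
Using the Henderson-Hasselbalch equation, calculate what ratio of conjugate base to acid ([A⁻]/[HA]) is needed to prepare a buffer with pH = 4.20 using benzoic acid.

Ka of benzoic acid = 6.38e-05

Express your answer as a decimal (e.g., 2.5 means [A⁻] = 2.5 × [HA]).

pKa = -log(6.38e-05) = 4.1952. pH = pKa + log([A⁻]/[HA]), so log([A⁻]/[HA]) = pH − pKa = 4.20 − 4.1952 = 0.0048. [A⁻]/[HA] = 10^(0.0048) = 1.01

[A⁻]/[HA] = 1.01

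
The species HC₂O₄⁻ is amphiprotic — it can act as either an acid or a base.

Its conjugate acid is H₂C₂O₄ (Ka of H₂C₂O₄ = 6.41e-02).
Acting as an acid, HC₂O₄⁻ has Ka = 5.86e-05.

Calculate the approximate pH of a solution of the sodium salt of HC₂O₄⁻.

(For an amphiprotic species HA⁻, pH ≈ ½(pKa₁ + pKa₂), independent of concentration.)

pKa₁ = -log(6.41e-02) = 1.19; pKa₂ = -log(5.86e-05) = 4.23. For an amphiprotic species, pH ≈ ½(pKa₁ + pKa₂) = ½(1.19 + 4.23) = 2.71.

pH = 2.71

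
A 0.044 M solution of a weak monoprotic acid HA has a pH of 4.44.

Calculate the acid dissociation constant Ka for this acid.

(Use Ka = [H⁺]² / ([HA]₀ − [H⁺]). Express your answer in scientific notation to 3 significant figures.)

[H⁺] = 10^(−pH) = 10^(−4.44) = 3.631e-05 M. For HA ⇌ H⁺ + A⁻, Ka = [H⁺][A⁻]/[HA] = [H⁺]² / ([HA]₀ − [H⁺]) = (3.631e-05)² / (0.044 − 3.631e-05) = 3.00e-08.

K_a = 3.00e-08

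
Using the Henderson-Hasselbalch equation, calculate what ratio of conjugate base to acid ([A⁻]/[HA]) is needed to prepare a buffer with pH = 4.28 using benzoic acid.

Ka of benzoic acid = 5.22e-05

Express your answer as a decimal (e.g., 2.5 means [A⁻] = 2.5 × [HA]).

pKa = -log(5.22e-05) = 4.2823. pH = pKa + log([A⁻]/[HA]), so log([A⁻]/[HA]) = pH − pKa = 4.28 − 4.2823 = -0.0023. [A⁻]/[HA] = 10^(-0.0023) = 0.995

[A⁻]/[HA] = 0.995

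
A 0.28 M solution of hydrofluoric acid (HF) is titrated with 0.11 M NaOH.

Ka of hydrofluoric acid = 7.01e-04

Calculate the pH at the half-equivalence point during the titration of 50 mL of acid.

At half-equivalence [HA] = [A⁻], so Henderson-Hasselbalch gives pH = pKa = -log(7.01e-04) = 3.15.

pH = pKa = 3.15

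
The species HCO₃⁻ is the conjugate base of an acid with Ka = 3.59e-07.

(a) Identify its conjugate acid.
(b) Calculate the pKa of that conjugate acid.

(a) The conjugate acid is formed by adding one H⁺ to HCO₃⁻, giving H₂CO₃. (b) pKa = -log(Ka) = -log(3.59e-07) = 6.44.

Conjugate acid: H₂CO₃; pK_a = 6.44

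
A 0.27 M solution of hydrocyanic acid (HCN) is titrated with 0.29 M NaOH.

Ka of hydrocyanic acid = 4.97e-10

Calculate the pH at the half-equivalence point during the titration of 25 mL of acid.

At half-equivalence [HA] = [A⁻], so Henderson-Hasselbalch gives pH = pKa = -log(4.97e-10) = 9.30.

pH = pKa = 9.30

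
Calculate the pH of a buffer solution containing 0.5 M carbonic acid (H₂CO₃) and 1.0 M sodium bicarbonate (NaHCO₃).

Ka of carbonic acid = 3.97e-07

pKa = -log(3.97e-07) = 6.40. pH = pKa + log([A⁻]/[HA]) = 6.40 + log(1.0/0.5)

pH = 6.70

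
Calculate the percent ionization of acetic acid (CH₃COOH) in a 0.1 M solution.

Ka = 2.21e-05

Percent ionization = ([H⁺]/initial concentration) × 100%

Using Ka equilibrium: x² + Ka×x - Ka×C = 0. Solving: [H⁺] = 1.4756e-03. Percent = (1.4756e-03/0.1) × 100

Percent ionization = 1.48%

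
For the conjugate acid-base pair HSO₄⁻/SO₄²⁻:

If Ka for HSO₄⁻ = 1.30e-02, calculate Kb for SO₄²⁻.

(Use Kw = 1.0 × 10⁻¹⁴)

For a conjugate pair Ka × Kb = Kw, so Kb = Kw/Ka = 1.0 × 10⁻¹⁴ / 1.30e-02 = 7.69e-13.

K_b = 7.69e-13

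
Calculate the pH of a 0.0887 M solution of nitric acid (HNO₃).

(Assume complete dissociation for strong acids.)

[H⁺] = 0.0887 M for strong acid. pH = -log[H⁺] = -log(0.0887)

pH = 1.05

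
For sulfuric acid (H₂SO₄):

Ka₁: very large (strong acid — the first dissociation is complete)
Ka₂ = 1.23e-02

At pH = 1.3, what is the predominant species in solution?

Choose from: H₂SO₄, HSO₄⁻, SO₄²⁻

The first dissociation is complete, so H₂SO₄ itself is never the predominant species in water; pKa₂ = -log(1.23e-02) = 1.91. For a polyprotic acid the predominant species crosses at each pKa: below pKa_n the protonated form dominates, above it the deprotonated form does. At pH = 1.3, the predominant species is HSO₄⁻.

HSO₄⁻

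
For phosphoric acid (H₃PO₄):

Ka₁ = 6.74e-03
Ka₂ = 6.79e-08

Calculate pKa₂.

pKa₂ = -log(Ka₂) = -log(6.79e-08) = 7.17.

pK_{a2} = 7.17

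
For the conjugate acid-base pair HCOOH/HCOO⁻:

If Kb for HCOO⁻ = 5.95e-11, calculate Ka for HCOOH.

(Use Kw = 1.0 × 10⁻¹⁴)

For a conjugate pair Ka × Kb = Kw, so Ka = Kw/Kb = 1.0 × 10⁻¹⁴ / 5.95e-11 = 1.68e-04.

K_a = 1.68e-04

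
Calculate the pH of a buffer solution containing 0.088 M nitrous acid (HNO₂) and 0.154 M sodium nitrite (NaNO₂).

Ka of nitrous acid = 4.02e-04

pKa = -log(4.02e-04) = 3.40. pH = pKa + log([A⁻]/[HA]) = 3.40 + log(0.154/0.088)

pH = 3.64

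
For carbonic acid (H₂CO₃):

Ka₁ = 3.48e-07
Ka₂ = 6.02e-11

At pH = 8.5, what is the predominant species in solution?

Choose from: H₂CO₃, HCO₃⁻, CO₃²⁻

pKa₁ = 6.46, pKa₂ = 10.22. For a polyprotic acid the predominant species crosses at each pKa: below pKa_n the protonated form dominates, above it the deprotonated form does. At pH = 8.5, the predominant species is HCO₃⁻.

HCO₃⁻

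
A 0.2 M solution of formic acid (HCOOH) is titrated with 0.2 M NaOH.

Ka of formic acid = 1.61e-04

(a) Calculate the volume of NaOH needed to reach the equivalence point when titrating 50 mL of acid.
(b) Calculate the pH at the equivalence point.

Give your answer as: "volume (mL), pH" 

moles acid = 0.2 × 50/1000 = 0.01 mol; V_base = moles/0.2 × 1000 = 50.0 mL. At equivalence only the conjugate base is present: [A⁻] = 0.01/0.100 = 1.0000e-01 M. Kb = Kw/Ka = 6.21e-11; [OH⁻] = √(Kb × [A⁻]) = 2.4922e-06; pOH = 5.60; pH = 14 - pOH = 8.40.

V = 50.0 mL, pH = 8.40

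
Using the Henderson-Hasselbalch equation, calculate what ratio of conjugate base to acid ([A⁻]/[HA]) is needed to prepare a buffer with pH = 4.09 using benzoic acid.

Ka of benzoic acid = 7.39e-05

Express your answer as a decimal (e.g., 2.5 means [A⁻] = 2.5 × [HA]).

pKa = -log(7.39e-05) = 4.1314. pH = pKa + log([A⁻]/[HA]), so log([A⁻]/[HA]) = pH − pKa = 4.09 − 4.1314 = -0.0414. [A⁻]/[HA] = 10^(-0.0414) = 0.909

[A⁻]/[HA] = 0.909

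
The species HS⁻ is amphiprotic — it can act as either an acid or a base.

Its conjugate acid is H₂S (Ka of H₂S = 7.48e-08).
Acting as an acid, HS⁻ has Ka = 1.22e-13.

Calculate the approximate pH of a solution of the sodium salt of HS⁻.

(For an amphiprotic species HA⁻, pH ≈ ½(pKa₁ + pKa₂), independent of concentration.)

pKa₁ = -log(7.48e-08) = 7.13; pKa₂ = -log(1.22e-13) = 12.91. For an amphiprotic species, pH ≈ ½(pKa₁ + pKa₂) = ½(7.13 + 12.91) = 10.02.

pH = 10.02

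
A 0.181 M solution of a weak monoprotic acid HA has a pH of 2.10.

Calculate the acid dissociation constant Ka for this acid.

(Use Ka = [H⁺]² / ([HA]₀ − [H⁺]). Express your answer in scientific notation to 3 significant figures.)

[H⁺] = 10^(−pH) = 10^(−2.10) = 7.943e-03 M. For HA ⇌ H⁺ + A⁻, Ka = [H⁺][A⁻]/[HA] = [H⁺]² / ([HA]₀ − [H⁺]) = (7.943e-03)² / (0.181 − 7.943e-03) = 3.65e-04.

K_a = 3.65e-04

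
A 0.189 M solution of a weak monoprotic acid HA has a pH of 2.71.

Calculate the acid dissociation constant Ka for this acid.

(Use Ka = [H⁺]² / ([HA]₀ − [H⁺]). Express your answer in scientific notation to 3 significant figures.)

[H⁺] = 10^(−pH) = 10^(−2.71) = 1.950e-03 M. For HA ⇌ H⁺ + A⁻, Ka = [H⁺][A⁻]/[HA] = [H⁺]² / ([HA]₀ − [H⁺]) = (1.950e-03)² / (0.189 − 1.950e-03) = 2.03e-05.

K_a = 2.03e-05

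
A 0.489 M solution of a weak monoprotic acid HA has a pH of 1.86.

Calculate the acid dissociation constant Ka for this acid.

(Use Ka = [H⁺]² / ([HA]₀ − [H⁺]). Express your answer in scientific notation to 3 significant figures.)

[H⁺] = 10^(−pH) = 10^(−1.86) = 1.380e-02 M. For HA ⇌ H⁺ + A⁻, Ka = [H⁺][A⁻]/[HA] = [H⁺]² / ([HA]₀ − [H⁺]) = (1.380e-02)² / (0.489 − 1.380e-02) = 4.01e-04.

K_a = 4.01e-04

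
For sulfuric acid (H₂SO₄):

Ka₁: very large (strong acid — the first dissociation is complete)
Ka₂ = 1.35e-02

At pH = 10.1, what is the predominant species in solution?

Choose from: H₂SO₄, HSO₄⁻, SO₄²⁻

The first dissociation is complete, so H₂SO₄ itself is never the predominant species in water; pKa₂ = -log(1.35e-02) = 1.87. For a polyprotic acid the predominant species crosses at each pKa: below pKa_n the protonated form dominates, above it the deprotonated form does. At pH = 10.1, the predominant species is SO₄²⁻.

SO₄²⁻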